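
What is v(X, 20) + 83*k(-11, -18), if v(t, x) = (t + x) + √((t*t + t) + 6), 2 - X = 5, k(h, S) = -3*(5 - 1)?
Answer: -979 + 2*√3 ≈ -975.54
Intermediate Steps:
k(h, S) = -12 (k(h, S) = -3*4 = -12)
X = -3 (X = 2 - 1*5 = 2 - 5 = -3)
v(t, x) = t + x + √(6 + t + t²) (v(t, x) = (t + x) + √((t² + t) + 6) = (t + x) + √((t + t²) + 6) = (t + x) + √(6 + t + t²) = t + x + √(6 + t + t²))
v(X, 20) + 83*k(-11, -18) = (-3 + 20 + √(6 - 3 + (-3)²)) + 83*(-12) = (-3 + 20 + √(6 - 3 + 9)) - 996 = (-3 + 20 + √12) - 996 = (-3 + 20 + 2*√3) - 996 = (17 + 2*√3) - 996 = -979 + 2*√3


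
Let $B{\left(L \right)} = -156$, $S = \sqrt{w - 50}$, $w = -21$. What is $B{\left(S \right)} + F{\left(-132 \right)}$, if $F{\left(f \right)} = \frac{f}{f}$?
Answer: $-155$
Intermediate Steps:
$S = i \sqrt{71}$ ($S = \sqrt{-21 - 50} = \sqrt{-71} = i \sqrt{71} \approx 8.4261 i$)
$F{\left(f \right)} = 1$
$B{\left(S \right)} + F{\left(-132 \right)} = -156 + 1 = -155$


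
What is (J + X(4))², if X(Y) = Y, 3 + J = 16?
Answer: 289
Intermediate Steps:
J = 13 (J = -3 + 16 = 13)
(J + X(4))² = (13 + 4)² = 17² = 289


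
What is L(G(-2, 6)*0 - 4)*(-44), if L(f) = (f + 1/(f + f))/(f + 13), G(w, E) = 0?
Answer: 121/6 ≈ 20.167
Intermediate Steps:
L(f) = (f + 1/(2*f))/(13 + f)
L(G(-2, 6)*0 - 4)*(-44) = ((1/2 + (0*0 - 4)**2)/((0*0 - 4)*(13 + (0*0 - 4))))*(-44) = ((1/2 + (0 - 4)**2)/((0 - 4)*(13 + (0 - 4))))*(-44) = ((1/2 + (-4)**2)/((-4)*(13 - 4)))*(-44) = -1/4*(1/2 + 16)/9*(-44) = -1/4*1/9*33/2*(-44) = -11/24*(-44) = 121/6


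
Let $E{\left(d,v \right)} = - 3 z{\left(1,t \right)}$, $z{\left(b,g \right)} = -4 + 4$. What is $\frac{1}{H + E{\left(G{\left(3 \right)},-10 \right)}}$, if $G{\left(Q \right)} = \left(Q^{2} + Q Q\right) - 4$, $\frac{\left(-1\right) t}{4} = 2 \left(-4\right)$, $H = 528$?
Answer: $\frac{1}{528} \approx 0.0018939$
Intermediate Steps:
$t = 32$ ($t = - 4 \cdot 2 \left(-4\right) = \left(-4\right) \left(-8\right) = 32$)
$G{\left(Q \right)} = -4 + 2 Q^{2}$ ($G{\left(Q \right)} = \left(Q^{2} + Q^{2}\right) - 4 = 2 Q^{2} - 4 = -4 + 2 Q^{2}$)
$z{\left(b,g \right)} = 0$
$E{\left(d,v \right)} = 0$ ($E{\left(d,v \right)} = \left(-3\right) 0 = 0$)
$\frac{1}{H + E{\left(G{\left(3 \right)},-10 \right)}} = \frac{1}{528 + 0} = \frac{1}{528}$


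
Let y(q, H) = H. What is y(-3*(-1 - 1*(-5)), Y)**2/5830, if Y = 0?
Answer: 0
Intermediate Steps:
y(-3*(-1 - 1*(-5)), Y)**2/5830 = 0**2/5830 = 0*(1/5830) = 0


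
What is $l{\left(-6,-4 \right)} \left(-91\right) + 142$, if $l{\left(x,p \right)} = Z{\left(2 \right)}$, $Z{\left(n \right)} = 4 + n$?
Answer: $-404$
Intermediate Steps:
$l{\left(x,p \right)} = 6$ ($l{\left(x,p \right)} = 4 + 2 = 6$)
$l{\left(-6,-4 \right)} \left(-91\right) + 142 = 6 \left(-91\right) + 142 = -546 + 142 = -404$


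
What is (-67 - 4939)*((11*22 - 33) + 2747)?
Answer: -14797736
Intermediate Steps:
(-67 - 4939)*((11*22 - 33) + 2747) = -5006*((242 - 33) + 2747) = -5006*(209 + 2747) = -5006*2956 = -14797736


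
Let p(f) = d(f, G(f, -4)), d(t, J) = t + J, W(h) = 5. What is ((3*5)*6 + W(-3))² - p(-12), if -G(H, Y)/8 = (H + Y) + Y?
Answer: 8877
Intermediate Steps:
G(H, Y) = -16*Y - 8*H (G(H, Y) = -8*((H + Y) + Y) = -8*(H + 2*Y) = -16*Y - 8*H)
d(t, J) = J + t
p(f) = 64 - 7*f (p(f) = (-16*(-4) - 8*f) + f = (64 - 8*f) + f = 64 - 7*f)
((3*5)*6 + W(-3))² - p(-12) = ((3*5)*6 + 5)² - (64 - 7*(-12)) = (15*6 + 5)² - (64 + 84) = (90 + 5)² - 1*148 = 95² - 148 = 9025 - 148 = 8877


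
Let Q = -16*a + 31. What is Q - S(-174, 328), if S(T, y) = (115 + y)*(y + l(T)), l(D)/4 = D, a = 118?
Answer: 161167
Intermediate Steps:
l(D) = 4*D
S(T, y) = (115 + y)*(y + 4*T)
Q = -1857 (Q = -16*118 + 31 = -1888 + 31 = -1857)
Q - S(-174, 328) = -1857 - (328² + 115*328 + 460*(-174) + 4*(-174)*328) = -1857 - (107584 + 37720 - 80040 - 228288) = -1857 - 1*(-163024) = -1857 + 163024 = 161167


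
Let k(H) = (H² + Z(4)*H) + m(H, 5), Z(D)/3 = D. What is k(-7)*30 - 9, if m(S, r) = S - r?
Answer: -1419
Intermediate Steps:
Z(D) = 3*D
k(H) = -5 + H² + 13*H (k(H) = (H² + (3*4)*H) + (H - 1*5) = (H² + 12*H) + (H - 5) = (H² + 12*H) + (-5 + H) = -5 + H² + 13*H)
k(-7)*30 - 9 = (-5 + (-7)² + 13*(-7))*30 - 9 = (-5 + 49 - 91)*30 - 9 = -47*30 - 9 = -1410 - 9 = -1419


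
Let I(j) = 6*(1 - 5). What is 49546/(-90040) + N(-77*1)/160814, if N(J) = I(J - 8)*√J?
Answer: -24773/45020 - 12*I*√77/80407 ≈ -0.55027 - 0.0013096*I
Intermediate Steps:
I(j) = -24 (I(j) = 6*(-4) = -24)
N(J) = -24*√J
49546/(-90040) + N(-77*1)/160814 = 49546/(-90040) - 24*I*√77/160814 = 49546*(-1/90040) - 24*I*√77*(1/160814) = -24773/45020 - 24*I*√77*(1/160814) = -24773/45020 - 12*I*√77/80407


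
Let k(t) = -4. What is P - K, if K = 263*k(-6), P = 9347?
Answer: 10399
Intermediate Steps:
K = -1052 (K = 263*(-4) = -1052)
P - K = 9347 - 1*(-1052) = 9347 + 1052 = 10399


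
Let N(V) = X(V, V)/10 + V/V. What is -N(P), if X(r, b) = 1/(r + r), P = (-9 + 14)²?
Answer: -501/500 ≈ -1.0020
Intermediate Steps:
P = 25 (P = 5² = 25)
X(r, b) = 1/(2*r)
N(V) = 1 + 1/(20*V) (N(V) = (1/(2*V))/10 + V/V = (1/(2*V))*(⅒) + 1 = 1/(20*V) + 1 = 1 + 1/(20*V))
-N(P) = -(1/20 + 25)/25 = -501/(25*20) = -1*501/500 = -501/500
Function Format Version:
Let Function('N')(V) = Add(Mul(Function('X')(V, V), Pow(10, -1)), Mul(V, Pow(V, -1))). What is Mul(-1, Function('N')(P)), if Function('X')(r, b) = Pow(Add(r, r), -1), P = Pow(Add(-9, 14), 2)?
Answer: Rational(-501, 500) ≈ -1.0020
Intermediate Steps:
P = 25 (P = Pow(5, 2) = 25)
Function('X')(r, b) = Mul(Rational(1, 2), Pow(r, -1)) (Function('X')(r, b) = Pow(Mul(2, r), -1) = Mul(Rational(1, 2), Pow(r, -1)))
Function('N')(V) = Add(1, Mul(Rational(1, 20), Pow(V, -1))) (Function('N')(V) = Add(Mul(Mul(Rational(1, 2), Pow(V, -1)), Pow(10, -1)), Mul(V, Pow(V, -1))) = Add(Mul(Mul(Rational(1, 2), Pow(V, -1)), Rational(1, 10)), 1) = Add(Mul(Rational(1, 20), Pow(V, -1)), 1) = Add(1, Mul(Rational(1, 20), Pow(V, -1))))
Mul(-1, Function('N')(P)) = Mul(-1, Mul(Pow(25, -1), Add(Rational(1, 20), 25))) = Mul(-1, Mul(Rational(1, 25), Rational(501, 20))) = Mul(-1, Rational(501, 500)) = Rational(-501, 500)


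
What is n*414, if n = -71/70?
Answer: -14697/35 ≈ -419.91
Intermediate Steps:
n = -71/70 (n = -71*1/70 = -71/70 ≈ -1.0143)
n*414 = -71/70*414 = -14697/35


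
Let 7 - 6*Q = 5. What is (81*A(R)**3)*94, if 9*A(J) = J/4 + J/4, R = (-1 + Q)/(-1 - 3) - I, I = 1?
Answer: -5875/7776 ≈ -0.75553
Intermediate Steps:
Q = 1/3 (Q = 7/6 - 1/6*5 = 7/6 - 5/6 = 1/3 ≈ 0.33333)
R = -5/6 (R = (-1 + 1/3)/(-1 - 3) - 1*1 = -2/3/(-4) - 1 = -2/3*(-1/4) - 1 = 1/6 - 1 = -5/6 ≈ -0.83333)
A(J) = J/18 (A(J) = (J/4 + J/4)/9 = (J/2)/9 = J/18)
(81*A(R)**3)*94 = (81*((1/18)*(-5/6))**3)*94 = (81*(-5/108)**3)*94 = (81*(-125/1259712))*94 = -125/15552*94 = -5875/7776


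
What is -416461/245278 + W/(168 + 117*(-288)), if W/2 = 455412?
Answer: -899121945/31150306 ≈ -28.864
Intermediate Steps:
W = 910824 (W = 2*455412 = 910824)
-416461/245278 + W/(168 + 117*(-288)) = -416461/245278 + 910824/(168 + 117*(-288)) = -416461*1/245278 + 910824/(168 - 33696) = -416461/245278 + 910824/(-33528) = -416461/245278 + 910824*(-1/33528) = -416461/245278 - 37951/1397 = -899121945/31150306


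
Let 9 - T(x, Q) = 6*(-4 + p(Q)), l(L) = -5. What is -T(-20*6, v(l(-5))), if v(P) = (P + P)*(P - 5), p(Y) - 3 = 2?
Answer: -3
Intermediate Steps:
p(Y) = 5 (p(Y) = 3 + 2 = 5)
v(P) = 2*P*(-5 + P) (v(P) = (2*P)*(-5 + P) = 2*P*(-5 + P))
T(x, Q) = 3 (T(x, Q) = 9 - 6*(-4 + 5) = 9 - 6 = 3)
-T(-20*6, v(l(-5))) = -1*3 = -3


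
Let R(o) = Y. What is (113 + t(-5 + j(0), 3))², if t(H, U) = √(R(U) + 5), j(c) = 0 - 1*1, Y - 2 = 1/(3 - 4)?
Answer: (113 + √6)² ≈ 13329.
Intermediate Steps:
Y = 1 (Y = 2 + 1/(3 - 4) = 2 + 1/(-1) = 2 - 1 = 1)
R(o) = 1
j(c) = -1 (j(c) = 0 - 1 = -1)
t(H, U) = √6 (t(H, U) = √(1 + 5) = √6)
(113 + t(-5 + j(0), 3))² = (113 + √6)²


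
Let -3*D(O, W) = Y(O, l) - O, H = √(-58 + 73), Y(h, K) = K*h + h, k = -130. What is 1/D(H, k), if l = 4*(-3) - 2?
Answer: √15/70 ≈ 0.055328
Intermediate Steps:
l = -14 (l = -12 - 2 = -14)
Y(h, K) = h + K*h
H = √15 ≈ 3.8730
D(O, W) = 14*O/3 (D(O, W) = -(O*(1 - 14) - O)/3 = -(O*(-13) - O)/3 = -(-13*O - O)/3 = -(-14)*O/3 = 14*O/3)
1/D(H, k) = 1/(14*√15/3) = √15/70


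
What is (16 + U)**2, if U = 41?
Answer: 3249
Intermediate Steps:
(16 + U)**2 = (16 + 41)**2 = 57**2 = 3249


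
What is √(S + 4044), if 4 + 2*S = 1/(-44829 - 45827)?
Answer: √2076201170799/22664 ≈ 63.577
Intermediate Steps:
S = -362625/181312 (S = -2 + 1/(2*(-44829 - 45827)) = -2 + (½)/(-90656) = -2 + (½)*(-1/90656) = -2 - 1/181312 = -362625/181312 ≈ -2.0000)
√(S + 4044) = √(-362625/181312 + 4044) = √(732863103/181312) = √2076201170799/22664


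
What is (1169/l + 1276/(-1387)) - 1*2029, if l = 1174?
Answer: -3303774423/1628338 ≈ -2028.9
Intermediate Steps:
(1169/l + 1276/(-1387)) - 1*2029 = (1169/1174 + 1276/(-1387)) - 1*2029 = (1169*(1/1174) + 1276*(-1/1387)) - 2029 = (1169/1174 - 1276/1387) - 2029 = 123379/1628338 - 2029 = -3303774423/1628338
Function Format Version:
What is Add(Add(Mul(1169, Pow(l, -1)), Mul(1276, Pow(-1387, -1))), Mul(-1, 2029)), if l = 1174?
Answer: Rational(-3303774423, 1628338) ≈ -2028.9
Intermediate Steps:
Add(Add(Mul(1169, Pow(l, -1)), Mul(1276, Pow(-1387, -1))), Mul(-1, 2029)) = Add(Add(Mul(1169, Pow(1174, -1)), Mul(1276, Pow(-1387, -1))), Mul(-1, 2029)) = Add(Add(Mul(1169, Rational(1, 1174)), Mul(1276, Rational(-1, 1387))), -2029) = Add(Add(Rational(1169, 1174), Rational(-1276, 1387)), -2029) = Add(Rational(123379, 1628338), -2029) = Rational(-3303774423, 1628338)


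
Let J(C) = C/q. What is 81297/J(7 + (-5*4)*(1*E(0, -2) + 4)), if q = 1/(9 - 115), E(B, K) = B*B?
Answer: 81297/7738 ≈ 10.506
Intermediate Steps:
E(B, K) = B**2
q = -1/106 (q = 1/(-106) = -1/106 ≈ -0.0094340)
J(C) = -106*C (J(C) = C/(-1/106) = C*(-106) = -106*C)
81297/J(7 + (-5*4)*(1*E(0, -2) + 4)) = 81297/((-106*(7 + (-5*4)*(1*0**2 + 4)))) = 81297/((-106*(7 - 20*(1*0 + 4)))) = 81297/((-106*(7 - 20*(0 + 4)))) = 81297/((-106*(7 - 20*4))) = 81297/((-106*(7 - 80))) = 81297/((-106*(-73))) = 81297/7738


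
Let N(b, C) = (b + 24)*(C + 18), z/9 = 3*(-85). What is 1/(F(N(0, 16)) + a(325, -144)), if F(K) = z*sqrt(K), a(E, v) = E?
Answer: -13/171911471 - 1836*sqrt(51)/859557355 ≈ -1.5330e-5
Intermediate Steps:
z = -2295 (z = 9*(3*(-85)) = 9*(-255) = -2295)
N(b, C) = (18 + C)*(24 + b) (N(b, C) = (24 + b)*(18 + C) = (18 + C)*(24 + b))
F(K) = -2295*sqrt(K)
1/(F(N(0, 16)) + a(325, -144)) = 1/(-2295*sqrt(432 + 18*0 + 24*16 + 16*0) + 325) = 1/(-2295*sqrt(432 + 0 + 384 + 0) + 325) = 1/(-9180*sqrt(51) + 325) = 1/(325 - 9180*sqrt(51))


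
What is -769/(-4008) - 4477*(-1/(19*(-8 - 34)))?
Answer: -2888359/533064 ≈ -5.4184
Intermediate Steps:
-769/(-4008) - 4477*(-1/(19*(-8 - 34))) = -769*(-1/4008) - 4477/((-19*(-42))) = 769/4008 - 4477/798 = -2888359/533064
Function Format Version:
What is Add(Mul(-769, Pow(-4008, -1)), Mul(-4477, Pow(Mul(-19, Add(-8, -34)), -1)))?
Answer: Rational(-2888359, 533064) ≈ -5.4184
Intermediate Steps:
Add(Mul(-769, Pow(-4008, -1)), Mul(-4477, Pow(Mul(-19, Add(-8, -34)), -1))) = Add(Mul(-769, Rational(-1, 4008)), Mul(-4477, Pow(Mul(-19, -42), -1))) = Add(Rational(769, 4008), Mul(-4477, Pow(798, -1))) = Add(Rational(769, 4008), Mul(-4477, Rational(1, 798))) = Add(Rational(769, 4008), Rational(-4477, 798)) = Rational(-2888359, 533064)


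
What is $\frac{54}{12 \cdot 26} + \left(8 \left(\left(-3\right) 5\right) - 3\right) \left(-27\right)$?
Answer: $\frac{172701}{52} \approx 3321.2$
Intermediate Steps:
$\frac{54}{12 \cdot 26} + \left(8 \left(\left(-3\right) 5\right) - 3\right) \left(-27\right) = \frac{54}{312} + \left(8 \left(-15\right) - 3\right) \left(-27\right) = 54 \cdot \frac{1}{312} + \left(-120 - 3\right) \left(-27\right) = \frac{9}{52} - -3321 = \frac{9}{52} + 3321 = \frac{172701}{52}$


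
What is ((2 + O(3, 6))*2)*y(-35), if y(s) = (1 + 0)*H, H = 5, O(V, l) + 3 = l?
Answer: 50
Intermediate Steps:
O(V, l) = -3 + l
y(s) = 5 (y(s) = (1 + 0)*5 = 1*5 = 5)
((2 + O(3, 6))*2)*y(-35) = ((2 + (-3 + 6))*2)*5 = ((2 + 3)*2)*5 = (5*2)*5 = 10*5 = 50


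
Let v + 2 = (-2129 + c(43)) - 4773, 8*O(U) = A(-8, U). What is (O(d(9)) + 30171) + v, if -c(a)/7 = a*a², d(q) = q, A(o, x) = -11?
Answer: -4266267/8 ≈ -5.3328e+5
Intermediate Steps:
c(a) = -7*a³ (c(a) = -7*a*a² = -7*a³)
O(U) = -11/8 (O(U) = (⅛)*(-11) = -11/8)
v = -563453 (v = -2 + ((-2129 - 7*43³) - 4773) = -2 + ((-2129 - 7*79507) - 4773) = -2 + ((-2129 - 556549) - 4773) = -2 + (-558678 - 4773) = -2 - 563451 = -563453)
(O(d(9)) + 30171) + v = (-11/8 + 30171) - 563453 = 241357/8 - 563453 = -4266267/8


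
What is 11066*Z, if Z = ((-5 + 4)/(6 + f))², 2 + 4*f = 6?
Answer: 11066/49 ≈ 225.84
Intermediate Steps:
f = 1 (f = -½ + (¼)*6 = -½ + 3/2 = 1)
Z = 1/49 (Z = ((-5 + 4)/(6 + 1))² = (-1/7)² = (-1*⅐)² = (-⅐)² = 1/49 ≈ 0.020408)
11066*Z = 11066*(1/49) = 11066/49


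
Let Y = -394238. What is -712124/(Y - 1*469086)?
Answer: 25433/30833 ≈ 0.82486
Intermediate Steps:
-712124/(Y - 1*469086) = -712124/(-394238 - 1*469086) = -712124/(-394238 - 469086) = -712124/(-863324) = -712124*(-1/863324) = 25433/30833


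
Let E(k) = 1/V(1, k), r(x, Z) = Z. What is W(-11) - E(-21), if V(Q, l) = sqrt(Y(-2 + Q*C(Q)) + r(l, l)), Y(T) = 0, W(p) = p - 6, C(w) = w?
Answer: -17 + I*sqrt(21)/21 ≈ -17.0 + 0.21822*I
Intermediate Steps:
W(p) = -6 + p
V(Q, l) = sqrt(l) (V(Q, l) = sqrt(0 + l) = sqrt(l))
E(k) = 1/sqrt(k) (E(k) = 1/(sqrt(k)) = 1/sqrt(k))
W(-11) - E(-21) = (-6 - 11) - 1/sqrt(-21) = -17 - (-1)*I*sqrt(21)/21 = -17 + I*sqrt(21)/21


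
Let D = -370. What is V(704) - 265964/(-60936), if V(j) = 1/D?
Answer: 6146609/1409145 ≈ 4.3619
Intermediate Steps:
V(j) = -1/370 (V(j) = 1/(-370) = -1/370)
V(704) - 265964/(-60936) = -1/370 - 265964/(-60936) = -1/370 - 265964*(-1)/60936 = -1/370 - 1*(-66491/15234) = -1/370 + 66491/15234 = 6146609/1409145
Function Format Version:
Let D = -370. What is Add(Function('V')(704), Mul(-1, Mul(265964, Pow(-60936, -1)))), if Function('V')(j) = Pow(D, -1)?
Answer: Rational(6146609, 1409145) ≈ 4.3619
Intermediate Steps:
Function('V')(j) = Rational(-1, 370) (Function('V')(j) = Pow(-370, -1) = Rational(-1, 370))
Add(Function('V')(704), Mul(-1, Mul(265964, Pow(-60936, -1)))) = Add(Rational(-1, 370), Mul(-1, Mul(265964, Pow(-60936, -1)))) = Add(Rational(-1, 370), Mul(-1, Mul(265964, Rational(-1, 60936)))) = Add(Rational(-1, 370), Mul(-1, Rational(-66491, 15234))) = Add(Rational(-1, 370), Rational(66491, 15234)) = Rational(6146609, 1409145)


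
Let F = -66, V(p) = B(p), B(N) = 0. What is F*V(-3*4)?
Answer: 0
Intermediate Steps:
V(p) = 0
F*V(-3*4) = -66*0 = 0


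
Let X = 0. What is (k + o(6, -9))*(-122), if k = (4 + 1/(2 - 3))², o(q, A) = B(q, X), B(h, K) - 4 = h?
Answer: -2318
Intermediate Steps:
B(h, K) = 4 + h
o(q, A) = 4 + q
k = 9 (k = (4 + 1/(-1))² = (4 - 1)² = 3² = 9)
(k + o(6, -9))*(-122) = (9 + (4 + 6))*(-122) = (9 + 10)*(-122) = 19*(-122) = -2318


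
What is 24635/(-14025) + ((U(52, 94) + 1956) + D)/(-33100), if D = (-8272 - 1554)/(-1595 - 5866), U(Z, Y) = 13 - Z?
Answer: -83794281661/46181351700 ≈ -1.8145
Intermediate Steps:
D = 9826/7461 (D = -9826/(-7461) = -9826*(-1/7461) = 9826/7461 ≈ 1.3170)
24635/(-14025) + ((U(52, 94) + 1956) + D)/(-33100) = 24635/(-14025) + (((13 - 1*52) + 1956) + 9826/7461)/(-33100) = 24635*(-1/14025) + (((13 - 52) + 1956) + 9826/7461)*(-1/33100) = -4927/2805 + ((-39 + 1956) + 9826/7461)*(-1/33100) = -4927/2805 + (1917 + 9826/7461)*(-1/33100) = -4927/2805 + (14312563/7461)*(-1/33100) = -4927/2805 - 14312563/246959100 = -83794281661/46181351700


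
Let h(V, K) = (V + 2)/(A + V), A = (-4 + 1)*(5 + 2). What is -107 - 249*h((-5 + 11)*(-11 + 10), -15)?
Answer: -1295/9 ≈ -143.89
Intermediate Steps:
A = -21 (A = -3*7 = -21)
h(V, K) = (2 + V)/(-21 + V) (h(V, K) = (V + 2)/(-21 + V) = (2 + V)/(-21 + V))
-107 - 249*h((-5 + 11)*(-11 + 10), -15) = -107 - 249*(2 + (-5 + 11)*(-11 + 10))/(-21 + (-5 + 11)*(-11 + 10)) = -107 - 249*(2 + 6*(-1))/(-21 + 6*(-1)) = -107 - 249*(2 - 6)/(-21 - 6) = -107 - 249*(-4)/(-27) = -107 - (-83)*(-4)/9 = -107 - 249*4/27 = -107 - 332/9 = -1295/9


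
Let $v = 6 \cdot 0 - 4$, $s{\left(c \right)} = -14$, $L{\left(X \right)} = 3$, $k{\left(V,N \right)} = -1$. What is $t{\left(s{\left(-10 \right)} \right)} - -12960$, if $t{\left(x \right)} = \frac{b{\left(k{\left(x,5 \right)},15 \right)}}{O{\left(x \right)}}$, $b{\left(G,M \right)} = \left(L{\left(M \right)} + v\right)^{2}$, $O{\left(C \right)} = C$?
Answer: $\frac{181439}{14} \approx 12960.0$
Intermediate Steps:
$v = -4$ ($v = 0 - 4 = -4$)
$b{\left(G,M \right)} = 1$ ($b{\left(G,M \right)} = \left(3 - 4\right)^{2} = \left(-1\right)^{2} = 1$)
$t{\left(x \right)} = \frac{1}{x}$ ($t{\left(x \right)} = 1 \frac{1}{x} = \frac{1}{x}$)
$t{\left(s{\left(-10 \right)} \right)} - -12960 = \frac{1}{-14} - -12960 = - \frac{1}{14} + 12960 = \frac{181439}{14}$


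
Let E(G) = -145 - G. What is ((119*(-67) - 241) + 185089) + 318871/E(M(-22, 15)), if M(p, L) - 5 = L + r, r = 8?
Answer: 30280504/173 ≈ 1.7503e+5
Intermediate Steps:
M(p, L) = 13 + L (M(p, L) = 5 + (L + 8) = 5 + (8 + L) = 13 + L)
((119*(-67) - 241) + 185089) + 318871/E(M(-22, 15)) = ((119*(-67) - 241) + 185089) + 318871/(-145 - (13 + 15)) = ((-7973 - 241) + 185089) + 318871/(-145 - 1*28) = (-8214 + 185089) + 318871/(-145 - 28) = 176875 + 318871/(-173) = 176875 + 318871*(-1/173) = 176875 - 318871/173 = 30280504/173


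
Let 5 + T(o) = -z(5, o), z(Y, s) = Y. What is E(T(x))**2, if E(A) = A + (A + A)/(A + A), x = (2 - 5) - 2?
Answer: 81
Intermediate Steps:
x = -5 (x = -3 - 2 = -5)
T(o) = -10 (T(o) = -5 - 1*5 = -5 - 5 = -10)
E(A) = 1 + A (E(A) = A + (2*A)/((2*A)) = A + (2*A)*(1/(2*A)) = A + 1 = 1 + A)
E(T(x))**2 = (1 - 10)**2 = (-9)**2 = 81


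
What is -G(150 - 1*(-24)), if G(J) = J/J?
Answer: -1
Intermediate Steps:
G(J) = 1
-G(150 - 1*(-24)) = -1*1 = -1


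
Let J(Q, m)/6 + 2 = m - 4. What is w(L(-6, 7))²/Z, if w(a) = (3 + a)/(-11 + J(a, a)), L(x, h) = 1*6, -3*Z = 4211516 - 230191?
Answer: -243/481740325 ≈ -5.0442e-7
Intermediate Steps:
Z = -3981325/3 (Z = -(4211516 - 230191)/3 = -⅓*3981325 = -3981325/3 ≈ -1.3271e+6)
L(x, h) = 6
J(Q, m) = -36 + 6*m (J(Q, m) = -12 + 6*(m - 4) = -12 + 6*(-4 + m) = -12 + (-24 + 6*m) = -36 + 6*m)
w(a) = (3 + a)/(-47 + 6*a) (w(a) = (3 + a)/(-11 + (-36 + 6*a)) = (3 + a)/(-47 + 6*a))
w(L(-6, 7))²/Z = ((3 + 6)/(-47 + 6*6))²/(-3981325/3) = (9/(-47 + 36))²*(-3/3981325) = (9/(-11))²*(-3/3981325) = (-1/11*9)²*(-3/3981325) = (-9/11)²*(-3/3981325) = (81/121)*(-3/3981325) = -243/481740325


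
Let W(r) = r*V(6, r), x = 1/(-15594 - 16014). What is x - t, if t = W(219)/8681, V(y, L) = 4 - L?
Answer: 1488253999/274389048 ≈ 5.4239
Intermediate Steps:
x = -1/31608 (x = 1/(-31608) = -1/31608 ≈ -3.1638e-5)
W(r) = r*(4 - r)
t = -47085/8681 (t = (219*(4 - 1*219))/8681 = (219*(4 - 219))*(1/8681) = (219*(-215))*(1/8681) = -47085*1/8681 = -47085/8681 ≈ -5.4239)
x - t = -1/31608 - 1*(-47085/8681) = -1/31608 + 47085/8681 = 1488253999/274389048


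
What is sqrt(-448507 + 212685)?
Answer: I*sqrt(235822) ≈ 485.62*I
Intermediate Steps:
sqrt(-448507 + 212685) = sqrt(-235822) = I*sqrt(235822)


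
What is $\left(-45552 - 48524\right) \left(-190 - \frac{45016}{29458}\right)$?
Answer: $\frac{265390089368}{14729} \approx 1.8018 \cdot 10^{7}$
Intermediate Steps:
$\left(-45552 - 48524\right) \left(-190 - \frac{45016}{29458}\right) = - 94076 \left(-190 - \frac{22508}{14729}\right) = \left(-94076\right) \left(- \frac{2821018}{14729}\right) = \frac{265390089368}{14729}$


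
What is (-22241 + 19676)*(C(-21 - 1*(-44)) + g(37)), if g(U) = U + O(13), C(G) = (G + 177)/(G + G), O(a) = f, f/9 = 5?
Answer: -5094090/23 ≈ -2.2148e+5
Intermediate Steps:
f = 45 (f = 9*5 = 45)
O(a) = 45
C(G) = (177 + G)/(2*G) (C(G) = (177 + G)/((2*G)) = (177 + G)*(1/(2*G)) = (177 + G)/(2*G))
g(U) = 45 + U (g(U) = U + 45 = 45 + U)
(-22241 + 19676)*(C(-21 - 1*(-44)) + g(37)) = (-22241 + 19676)*((177 + (-21 - 1*(-44)))/(2*(-21 - 1*(-44))) + (45 + 37)) = -2565*((177 + (-21 + 44))/(2*(-21 + 44)) + 82) = -2565*((½)*(177 + 23)/23 + 82) = -2565*((½)*(1/23)*200 + 82) = -2565*(100/23 + 82) = -2565*1986/23 = -5094090/23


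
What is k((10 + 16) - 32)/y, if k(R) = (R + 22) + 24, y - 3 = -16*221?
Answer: -40/3533 ≈ -0.011322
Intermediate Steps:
y = -3533 (y = 3 - 16*221 = 3 - 3536 = -3533)
k(R) = 46 + R (k(R) = (22 + R) + 24 = 46 + R)
k((10 + 16) - 32)/y = (46 + ((10 + 16) - 32))/(-3533) = (46 + (26 - 32))*(-1/3533) = (46 - 6)*(-1/3533) = 40*(-1/3533) = -40/3533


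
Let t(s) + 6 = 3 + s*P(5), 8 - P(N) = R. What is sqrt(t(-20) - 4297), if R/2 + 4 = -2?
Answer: 10*I*sqrt(47) ≈ 68.557*I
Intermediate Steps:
R = -12 (R = -8 + 2*(-2) = -8 - 4 = -12)
P(N) = 20 (P(N) = 8 - 1*(-12) = 8 + 12 = 20)
t(s) = -3 + 20*s (t(s) = -6 + (3 + s*20) = -6 + (3 + 20*s) = -3 + 20*s)
sqrt(t(-20) - 4297) = sqrt((-3 + 20*(-20)) - 4297) = sqrt((-3 - 400) - 4297) = sqrt(-403 - 4297) = sqrt(-4700) = 10*I*sqrt(47)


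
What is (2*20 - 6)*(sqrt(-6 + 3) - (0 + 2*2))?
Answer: -136 + 34*I*sqrt(3) ≈ -136.0 + 58.89*I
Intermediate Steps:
(2*20 - 6)*(sqrt(-6 + 3) - (0 + 2*2)) = (40 - 6)*(sqrt(-3) - (0 + 4)) = 34*(I*sqrt(3) - 1*4) = 34*(I*sqrt(3) - 4) = 34*(-4 + I*sqrt(3)) = -136 + 34*I*sqrt(3)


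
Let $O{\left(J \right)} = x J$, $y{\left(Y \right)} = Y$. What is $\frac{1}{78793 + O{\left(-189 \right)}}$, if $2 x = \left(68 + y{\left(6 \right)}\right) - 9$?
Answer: $\frac{2}{145301} \approx 1.3765 \cdot 10^{-5}$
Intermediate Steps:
$x = \frac{65}{2}$ ($x = \frac{\left(68 + 6\right) - 9}{2} = \frac{74 - 9}{2} = \frac{1}{2} \cdot 65 = \frac{65}{2} \approx 32.5$)
$O{\left(J \right)} = \frac{65 J}{2}$
$\frac{1}{78793 + O{\left(-189 \right)}} = \frac{1}{78793 + \frac{65}{2} \left(-189\right)} = \frac{1}{78793 - \frac{12285}{2}} = \frac{1}{\frac{145301}{2}} = \frac{2}{145301}$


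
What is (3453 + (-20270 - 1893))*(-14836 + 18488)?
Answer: -68328920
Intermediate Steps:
(3453 + (-20270 - 1893))*(-14836 + 18488) = (3453 - 22163)*3652 = -18710*3652 = -68328920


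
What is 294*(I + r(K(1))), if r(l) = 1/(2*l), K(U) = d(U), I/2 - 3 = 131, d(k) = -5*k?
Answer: 393813/5 ≈ 78763.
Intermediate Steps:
I = 268 (I = 6 + 2*131 = 6 + 262 = 268)
K(U) = -5*U
r(l) = 1/(2*l)
294*(I + r(K(1))) = 294*(268 + 1/(2*((-5*1)))) = 294*(268 + (1/2)/(-5)) = 294*(268 + (1/2)*(-1/5)) = 294*(268 - 1/10) = 294*(2679/10) = 393813/5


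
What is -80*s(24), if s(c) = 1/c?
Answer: -10/3 ≈ -3.3333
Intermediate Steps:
-80*s(24) = -80/24 = -80*1/24 = -10/3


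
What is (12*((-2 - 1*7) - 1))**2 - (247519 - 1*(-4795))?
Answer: -237914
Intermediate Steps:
(12*((-2 - 1*7) - 1))**2 - (247519 - 1*(-4795)) = (12*((-2 - 7) - 1))**2 - (247519 + 4795) = (12*(-9 - 1))**2 - 1*252314 = (12*(-10))**2 - 252314 = (-120)**2 - 252314 = 14400 - 252314 = -237914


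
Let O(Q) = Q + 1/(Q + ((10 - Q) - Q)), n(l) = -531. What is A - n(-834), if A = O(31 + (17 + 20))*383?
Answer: 1540967/58 ≈ 26568.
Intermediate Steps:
O(Q) = Q + 1/(10 - Q) (O(Q) = Q + 1/(Q + (10 - 2*Q)) = Q + 1/(10 - Q))
A = 1510169/58 (A = ((-1 + (31 + (17 + 20))**2 - 10*(31 + (17 + 20)))/(-10 + (31 + (17 + 20))))*383 = ((-1 + (31 + 37)**2 - 10*(31 + 37))/(-10 + (31 + 37)))*383 = ((-1 + 68**2 - 10*68)/(-10 + 68))*383 = ((-1 + 4624 - 680)/58)*383 = ((1/58)*3943)*383 = (3943/58)*383 = 1510169/58 ≈ 26037.)
A - n(-834) = 1510169/58 - 1*(-531) = 1510169/58 + 531 = 1540967/58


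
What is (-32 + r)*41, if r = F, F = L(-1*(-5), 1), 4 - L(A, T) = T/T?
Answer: -1189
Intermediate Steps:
L(A, T) = 3 (L(A, T) = 4 - T/T = 4 - 1*1 = 4 - 1 = 3)
F = 3
r = 3
(-32 + r)*41 = (-32 + 3)*41 = -29*41 = -1189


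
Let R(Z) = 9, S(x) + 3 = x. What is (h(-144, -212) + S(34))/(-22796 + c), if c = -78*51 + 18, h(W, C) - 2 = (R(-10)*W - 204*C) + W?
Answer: -41841/26756 ≈ -1.5638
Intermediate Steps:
S(x) = -3 + x
h(W, C) = 2 - 204*C + 10*W (h(W, C) = 2 + ((9*W - 204*C) + W) = 2 + ((-204*C + 9*W) + W) = 2 + (-204*C + 10*W) = 2 - 204*C + 10*W)
c = -3960 (c = -3978 + 18 = -3960)
(h(-144, -212) + S(34))/(-22796 + c) = ((2 - 204*(-212) + 10*(-144)) + (-3 + 34))/(-22796 - 3960) = ((2 + 43248 - 1440) + 31)/(-26756) = (41810 + 31)*(-1/26756) = 41841*(-1/26756) = -41841/26756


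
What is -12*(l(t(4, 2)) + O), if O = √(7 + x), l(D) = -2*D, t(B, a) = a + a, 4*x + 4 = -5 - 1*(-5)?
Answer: 96 - 12*√6 ≈ 66.606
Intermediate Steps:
x = -1 (x = -1 + (-5 - 1*(-5))/4 = -1 + (-5 + 5)/4 = -1 + (¼)*0 = -1 + 0 = -1)
t(B, a) = 2*a
O = √6 (O = √(7 - 1) = √6 ≈ 2.4495)
-12*(l(t(4, 2)) + O) = -12*(-4*2 + √6) = -12*(-2*4 + √6) = -12*(-8 + √6) = 96 - 12*√6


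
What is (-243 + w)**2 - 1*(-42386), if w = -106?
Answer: 164187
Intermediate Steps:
(-243 + w)**2 - 1*(-42386) = (-243 - 106)**2 - 1*(-42386) = (-349)**2 + 42386 = 121801 + 42386 = 164187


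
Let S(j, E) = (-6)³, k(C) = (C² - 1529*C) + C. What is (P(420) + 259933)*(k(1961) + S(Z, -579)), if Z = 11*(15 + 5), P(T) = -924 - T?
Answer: 219515426333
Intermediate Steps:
k(C) = C² - 1528*C
Z = 220 (Z = 11*20 = 220)
S(j, E) = -216
(P(420) + 259933)*(k(1961) + S(Z, -579)) = ((-924 - 1*420) + 259933)*(1961*(-1528 + 1961) - 216) = ((-924 - 420) + 259933)*(1961*433 - 216) = (-1344 + 259933)*(849113 - 216) = 258589*848897 = 219515426333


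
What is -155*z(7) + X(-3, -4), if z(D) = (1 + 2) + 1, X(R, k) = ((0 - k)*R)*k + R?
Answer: -575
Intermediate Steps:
X(R, k) = R - R*k**2 (X(R, k) = ((-k)*R)*k + R = (-R*k)*k + R = -R*k**2 + R = R - R*k**2)
z(D) = 4 (z(D) = 3 + 1 = 4)
-155*z(7) + X(-3, -4) = -155*4 - 3*(1 - 1*(-4)**2) = -620 - 3*(1 - 1*16) = -620 - 3*(1 - 16) = -620 - 3*(-15) = -620 + 45 = -575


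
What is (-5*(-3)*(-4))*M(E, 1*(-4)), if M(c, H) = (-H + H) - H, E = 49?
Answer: -240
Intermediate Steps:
M(c, H) = -H (M(c, H) = 0 - H = -H)
(-5*(-3)*(-4))*M(E, 1*(-4)) = (-5*(-3)*(-4))*(-(-4)) = (15*(-4))*(-1*(-4)) = -60*4 = -240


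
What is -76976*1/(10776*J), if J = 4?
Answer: -4811/2694 ≈ -1.7858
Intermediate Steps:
-76976*1/(10776*J) = -76976/(10776*4) = -76976/43104 = -76976*1/43104 = -4811/2694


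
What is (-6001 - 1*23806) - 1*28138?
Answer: -57945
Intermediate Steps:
(-6001 - 1*23806) - 1*28138 = (-6001 - 23806) - 28138 = -29807 - 28138 = -57945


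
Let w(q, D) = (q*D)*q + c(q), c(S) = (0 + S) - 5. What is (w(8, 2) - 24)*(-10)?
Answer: -1070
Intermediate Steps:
c(S) = -5 + S (c(S) = S - 5 = -5 + S)
w(q, D) = -5 + q + D*q**2 (w(q, D) = (q*D)*q + (-5 + q) = (D*q)*q + (-5 + q) = D*q**2 + (-5 + q) = -5 + q + D*q**2)
(w(8, 2) - 24)*(-10) = ((-5 + 8 + 2*8**2) - 24)*(-10) = ((-5 + 8 + 2*64) - 24)*(-10) = ((-5 + 8 + 128) - 24)*(-10) = (131 - 24)*(-10) = 107*(-10) = -1070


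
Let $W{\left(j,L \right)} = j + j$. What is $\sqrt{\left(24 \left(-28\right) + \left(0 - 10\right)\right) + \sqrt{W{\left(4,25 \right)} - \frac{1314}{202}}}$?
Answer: $\frac{\sqrt{-6957082 + 101 \sqrt{15251}}}{101} \approx 26.092 i$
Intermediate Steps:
$W{\left(j,L \right)} = 2 j$
$\sqrt{\left(24 \left(-28\right) + \left(0 - 10\right)\right) + \sqrt{W{\left(4,25 \right)} - \frac{1314}{202}}} = \sqrt{\left(24 \left(-28\right) + \left(0 - 10\right)\right) + \sqrt{2 \cdot 4 - \frac{1314}{202}}} = \sqrt{\left(-672 + \left(0 - 10\right)\right) + \sqrt{8 - \frac{657}{101}}} = \sqrt{\left(-672 - 10\right) + \sqrt{8 - \frac{657}{101}}} = \sqrt{-682 + \sqrt{\frac{151}{101}}} = \sqrt{-682 + \frac{\sqrt{15251}}{101}}$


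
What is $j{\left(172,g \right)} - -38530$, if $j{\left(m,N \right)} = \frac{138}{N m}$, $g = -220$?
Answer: $\frac{728987531}{18920} \approx 38530.0$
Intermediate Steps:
$j{\left(m,N \right)} = \frac{138}{N m}$ ($j{\left(m,N \right)} = 138 \frac{1}{N m} = \frac{138}{N m}$)
$j{\left(172,g \right)} - -38530 = \frac{138}{\left(-220\right) 172} - -38530 = 138 \left(- \frac{1}{220}\right) \frac{1}{172} + 38530 = - \frac{69}{18920} + 38530 = \frac{728987531}{18920}$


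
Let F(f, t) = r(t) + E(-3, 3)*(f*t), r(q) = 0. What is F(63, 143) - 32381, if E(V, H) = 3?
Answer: -5354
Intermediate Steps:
F(f, t) = 3*f*t (F(f, t) = 0 + 3*(f*t) = 0 + 3*f*t = 3*f*t)
F(63, 143) - 32381 = 3*63*143 - 32381 = 27027 - 32381 = -5354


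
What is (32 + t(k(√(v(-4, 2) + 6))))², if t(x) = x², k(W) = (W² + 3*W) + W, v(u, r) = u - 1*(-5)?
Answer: 59201 + 21616*√7 ≈ 1.1639e+5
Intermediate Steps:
v(u, r) = 5 + u (v(u, r) = u + 5 = 5 + u)
k(W) = W² + 4*W
(32 + t(k(√(v(-4, 2) + 6))))² = (32 + (√((5 - 4) + 6)*(4 + √((5 - 4) + 6)))²)² = (32 + (√(1 + 6)*(4 + √(1 + 6)))²)² = (32 + (√7*(4 + √7))²)² = (32 + 7*(4 + √7)²)²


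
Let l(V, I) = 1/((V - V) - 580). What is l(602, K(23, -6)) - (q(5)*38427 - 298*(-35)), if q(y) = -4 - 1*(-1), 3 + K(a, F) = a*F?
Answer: 60813579/580 ≈ 1.0485e+5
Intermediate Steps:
K(a, F) = -3 + F*a (K(a, F) = -3 + a*F = -3 + F*a)
q(y) = -3 (q(y) = -4 + 1 = -3)
l(V, I) = -1/580 (l(V, I) = 1/(0 - 580) = 1/(-580) = -1/580)
l(602, K(23, -6)) - (q(5)*38427 - 298*(-35)) = -1/580 - (-3*38427 - 298*(-35)) = -1/580 - (-115281 - 1*(-10430)) = -1/580 - (-115281 + 10430) = -1/580 - 1*(-104851) = -1/580 + 104851 = 60813579/580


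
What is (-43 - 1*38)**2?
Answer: 6561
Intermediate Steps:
(-43 - 1*38)**2 = (-43 - 38)**2 = (-81)**2 = 6561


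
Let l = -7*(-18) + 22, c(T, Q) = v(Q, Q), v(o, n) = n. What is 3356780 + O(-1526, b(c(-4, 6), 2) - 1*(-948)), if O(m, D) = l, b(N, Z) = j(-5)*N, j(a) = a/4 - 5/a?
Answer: 3356928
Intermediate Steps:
c(T, Q) = Q
j(a) = -5/a + a/4 (j(a) = a*(1/4) - 5/a = a/4 - 5/a = -5/a + a/4)
b(N, Z) = -N/4 (b(N, Z) = (-5/(-5) + (1/4)*(-5))*N = (-5*(-1/5) - 5/4)*N = (1 - 5/4)*N = -N/4)
l = 148 (l = 126 + 22 = 148)
O(m, D) = 148
3356780 + O(-1526, b(c(-4, 6), 2) - 1*(-948)) = 3356780 + 148 = 3356928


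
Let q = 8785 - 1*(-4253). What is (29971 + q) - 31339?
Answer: 11670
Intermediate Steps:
q = 13038 (q = 8785 + 4253 = 13038)
(29971 + q) - 31339 = (29971 + 13038) - 31339 = 43009 - 31339 = 11670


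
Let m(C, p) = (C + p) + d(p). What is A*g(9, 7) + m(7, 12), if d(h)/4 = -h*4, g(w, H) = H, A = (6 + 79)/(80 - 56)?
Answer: -3557/24 ≈ -148.21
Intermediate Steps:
A = 85/24 ≈ 3.5417
d(h) = -16*h (d(h) = 4*(-h*4) = 4*(-4*h) = -16*h)
m(C, p) = C - 15*p (m(C, p) = (C + p) - 16*p = C - 15*p)
A*g(9, 7) + m(7, 12) = (85/24)*7 + (7 - 15*12) = 595/24 + (7 - 180) = 595/24 - 173 = -3557/24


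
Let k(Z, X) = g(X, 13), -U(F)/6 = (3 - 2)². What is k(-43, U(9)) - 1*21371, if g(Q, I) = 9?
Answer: -21362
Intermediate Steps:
U(F) = -6 (U(F) = -6*(3 - 2)² = -6*1² = -6*1 = -6)
k(Z, X) = 9
k(-43, U(9)) - 1*21371 = 9 - 1*21371 = 9 - 21371 = -21362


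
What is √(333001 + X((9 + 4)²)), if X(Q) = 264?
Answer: √333265 ≈ 577.29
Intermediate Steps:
√(333001 + X((9 + 4)²)) = √(333001 + 264) = √333265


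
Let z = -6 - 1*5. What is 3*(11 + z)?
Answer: 0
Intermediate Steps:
z = -11 (z = -6 - 5 = -11)
3*(11 + z) = 3*(11 - 11) = 3*0 = 0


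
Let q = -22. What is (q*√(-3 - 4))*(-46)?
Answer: 1012*I*√7 ≈ 2677.5*I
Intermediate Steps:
(q*√(-3 - 4))*(-46) = -22*√(-3 - 4)*(-46) = -22*I*√7*(-46) = 1012*I*√7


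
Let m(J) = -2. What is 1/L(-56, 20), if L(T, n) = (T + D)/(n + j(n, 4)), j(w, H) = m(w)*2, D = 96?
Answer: ⅖ ≈ 0.40000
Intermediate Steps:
j(w, H) = -4 (j(w, H) = -2*2 = -4)
L(T, n) = (96 + T)/(-4 + n) (L(T, n) = (T + 96)/(n - 4) = (96 + T)/(-4 + n))
1/L(-56, 20) = 1/((96 - 56)/(-4 + 20)) = 1/(40/16) = 1/((1/16)*40) = 1/(5/2) = ⅖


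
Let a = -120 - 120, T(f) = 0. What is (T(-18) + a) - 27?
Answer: -267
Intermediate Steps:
a = -240
(T(-18) + a) - 27 = (0 - 240) - 27 = -240 - 27 = -267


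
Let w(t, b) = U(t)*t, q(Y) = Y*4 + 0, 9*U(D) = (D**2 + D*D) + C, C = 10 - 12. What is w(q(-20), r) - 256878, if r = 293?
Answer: -370638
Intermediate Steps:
C = -2
U(D) = -2/9 + 2*D**2/9 (U(D) = ((D**2 + D*D) - 2)/9 = ((D**2 + D**2) - 2)/9 = (2*D**2 - 2)/9 = (-2 + 2*D**2)/9 = -2/9 + 2*D**2/9)
q(Y) = 4*Y (q(Y) = 4*Y + 0 = 4*Y)
w(t, b) = t*(-2/9 + 2*t**2/9) (w(t, b) = (-2/9 + 2*t**2/9)*t = t*(-2/9 + 2*t**2/9))
w(q(-20), r) - 256878 = 2*(4*(-20))*(-1 + (4*(-20))**2)/9 - 256878 = (2/9)*(-80)*(-1 + (-80)**2) - 256878 = (2/9)*(-80)*(-1 + 6400) - 256878 = (2/9)*(-80)*6399 - 256878 = -113760 - 256878 = -370638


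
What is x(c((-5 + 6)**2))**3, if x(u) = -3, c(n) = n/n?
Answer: -27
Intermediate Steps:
c(n) = 1
x(c((-5 + 6)**2))**3 = (-3)**3 = -27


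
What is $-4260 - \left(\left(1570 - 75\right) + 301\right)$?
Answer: $-6056$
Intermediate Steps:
$-4260 - \left(\left(1570 - 75\right) + 301\right) = -4260 - \left(1495 + 301\right) = -4260 - 1796 = -6056$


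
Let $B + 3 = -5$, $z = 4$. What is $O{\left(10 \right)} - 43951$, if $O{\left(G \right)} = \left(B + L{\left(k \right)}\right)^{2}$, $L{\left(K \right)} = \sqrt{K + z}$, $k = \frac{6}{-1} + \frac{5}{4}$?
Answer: $-43951 + \frac{\left(16 - i \sqrt{3}\right)^{2}}{4} \approx -43888.0 - 13.856 i$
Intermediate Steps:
$k = - \frac{19}{4}$ ($k = 6 \left(-1\right) + 5 \cdot \frac{1}{4} = -6 + \frac{5}{4} = - \frac{19}{4} \approx -4.75$)
$B = -8$ ($B = -3 - 5 = -8$)
$L{\left(K \right)} = \sqrt{4 + K}$ ($L{\left(K \right)} = \sqrt{K + 4} = \sqrt{4 + K}$)
$O{\left(G \right)} = \left(-8 + \frac{i \sqrt{3}}{2}\right)^{2}$ ($O{\left(G \right)} = \left(-8 + \sqrt{4 - \frac{19}{4}}\right)^{2} = \left(-8 + \sqrt{- \frac{3}{4}}\right)^{2} = \left(-8 + \frac{i \sqrt{3}}{2}\right)^{2}$)
$O{\left(10 \right)} - 43951 = \frac{\left(16 - i \sqrt{3}\right)^{2}}{4} - 43951 = -43951 + \frac{\left(16 - i \sqrt{3}\right)^{2}}{4}$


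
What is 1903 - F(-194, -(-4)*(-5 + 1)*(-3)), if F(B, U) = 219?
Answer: 1684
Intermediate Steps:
1903 - F(-194, -(-4)*(-5 + 1)*(-3)) = 1903 - 1*219 = 1903 - 219 = 1684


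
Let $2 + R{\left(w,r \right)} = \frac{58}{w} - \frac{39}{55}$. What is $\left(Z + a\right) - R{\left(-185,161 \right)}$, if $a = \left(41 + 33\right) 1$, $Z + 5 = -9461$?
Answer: $- \frac{19106569}{2035} \approx -9389.0$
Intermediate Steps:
$R{\left(w,r \right)} = - \frac{149}{55} + \frac{58}{w}$ ($R{\left(w,r \right)} = -2 + \left(\frac{58}{w} - \frac{39}{55}\right) = -2 - \left(\frac{39}{55} - \frac{58}{w}\right) = - \frac{149}{55} + \frac{58}{w}$)
$Z = -9466$ ($Z = -5 - 9461 = -9466$)
$a = 74$ ($a = 74 \cdot 1 = 74$)
$\left(Z + a\right) - R{\left(-185,161 \right)} = \left(-9466 + 74\right) - \left(- \frac{149}{55} + \frac{58}{-185}\right) = -9392 - \left(- \frac{149}{55} + 58 \left(- \frac{1}{185}\right)\right) = -9392 - \left(- \frac{149}{55} - \frac{58}{185}\right) = -9392 - - \frac{6151}{2035} = -9392 + \frac{6151}{2035} = - \frac{19106569}{2035}$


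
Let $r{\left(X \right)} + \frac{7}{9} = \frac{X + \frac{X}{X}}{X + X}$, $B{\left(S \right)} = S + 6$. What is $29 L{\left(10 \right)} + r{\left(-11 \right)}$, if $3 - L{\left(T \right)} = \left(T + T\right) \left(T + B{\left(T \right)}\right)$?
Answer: $- \frac{1484339}{99} \approx -14993.0$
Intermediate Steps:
$B{\left(S \right)} = 6 + S$
$L{\left(T \right)} = 3 - 2 T \left(6 + 2 T\right)$ ($L{\left(T \right)} = 3 - \left(T + T\right) \left(T + \left(6 + T\right)\right) = 3 - 2 T \left(6 + 2 T\right)$)
$r{\left(X \right)} = - \frac{7}{9} + \frac{1 + X}{2 X}$ ($r{\left(X \right)} = - \frac{7}{9} + \frac{X + \frac{X}{X}}{X + X} = - \frac{7}{9} + \frac{X + 1}{2 X} = - \frac{7}{9} + \left(1 + X\right) \frac{1}{2 X} = - \frac{7}{9} + \frac{1 + X}{2 X}$)
$29 L{\left(10 \right)} + r{\left(-11 \right)} = 29 \left(3 - 120 - 4 \cdot 10^{2}\right) + \frac{9 - -55}{18 \left(-11\right)} = 29 \left(3 - 120 - 400\right) + \frac{1}{18} \left(- \frac{1}{11}\right) \left(9 + 55\right) = 29 \left(3 - 120 - 400\right) + \frac{1}{18} \left(- \frac{1}{11}\right) 64 = 29 \left(-517\right) - \frac{32}{99} = -14993 - \frac{32}{99} = - \frac{1484339}{99}$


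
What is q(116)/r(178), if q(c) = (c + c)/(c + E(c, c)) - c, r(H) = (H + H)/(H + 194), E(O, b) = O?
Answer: -10695/89 ≈ -120.17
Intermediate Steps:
r(H) = 2*H/(194 + H) (r(H) = (2*H)/(194 + H) = 2*H/(194 + H))
q(c) = 1 - c (q(c) = (c + c)/(c + c) - c = (2*c)/((2*c)) - c = (2*c)*(1/(2*c)) - c = 1 - c)
q(116)/r(178) = (1 - 1*116)/((2*178/(194 + 178))) = (1 - 116)/((2*178/372)) = -115/(2*178*(1/372)) = -115/89/93 = -115*93/89 = -10695/89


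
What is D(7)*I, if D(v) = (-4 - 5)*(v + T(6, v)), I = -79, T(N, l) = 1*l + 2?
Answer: 11376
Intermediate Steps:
T(N, l) = 2 + l (T(N, l) = l + 2 = 2 + l)
D(v) = -18 - 18*v (D(v) = (-4 - 5)*(v + (2 + v)) = -9*(2 + 2*v) = -18 - 18*v)
D(7)*I = (-18 - 18*7)*(-79) = (-18 - 126)*(-79) = -144*(-79) = 11376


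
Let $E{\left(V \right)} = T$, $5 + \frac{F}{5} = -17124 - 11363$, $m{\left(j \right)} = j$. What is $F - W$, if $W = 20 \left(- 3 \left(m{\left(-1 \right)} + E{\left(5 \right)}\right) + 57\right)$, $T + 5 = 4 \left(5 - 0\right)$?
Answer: $-142760$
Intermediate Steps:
$F = -142460$ ($F = -25 + 5 \left(-17124 - 11363\right) = -25 + 5 \left(-28487\right) = -25 - 142435 = -142460$)
$T = 15$ ($T = -5 + 4 \left(5 - 0\right) = -5 + 4 \left(5 + 0\right) = -5 + 4 \cdot 5 = -5 + 20 = 15$)
$E{\left(V \right)} = 15$
$W = 300$ ($W = 20 \left(- 3 \left(-1 + 15\right) + 57\right) = 20 \left(\left(-3\right) 14 + 57\right) = 20 \left(-42 + 57\right) = 20 \cdot 15 = 300$)
$F - W = -142460 - 300 = -142760$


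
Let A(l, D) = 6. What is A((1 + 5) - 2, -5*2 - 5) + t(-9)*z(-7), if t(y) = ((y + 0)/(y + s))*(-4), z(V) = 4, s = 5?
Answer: -30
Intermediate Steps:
t(y) = -4*y/(5 + y) (t(y) = ((y + 0)/(y + 5))*(-4) = (y/(5 + y))*(-4) = -4*y/(5 + y))
A((1 + 5) - 2, -5*2 - 5) + t(-9)*z(-7) = 6 - 4*(-9)/(5 - 9)*4 = 6 - 4*(-9)/(-4)*4 = 6 - 4*(-9)*(-¼)*4 = 6 - 9*4 = 6 - 36 = -30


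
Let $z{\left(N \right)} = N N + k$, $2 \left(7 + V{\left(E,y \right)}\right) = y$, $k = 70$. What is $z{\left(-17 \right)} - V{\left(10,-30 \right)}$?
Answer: $381$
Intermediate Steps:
$V{\left(E,y \right)} = -7 + \frac{y}{2}$
$z{\left(N \right)} = 70 + N^{2}$ ($z{\left(N \right)} = N N + 70 = N^{2} + 70 = 70 + N^{2}$)
$z{\left(-17 \right)} - V{\left(10,-30 \right)} = \left(70 + \left(-17\right)^{2}\right) - \left(-7 + \frac{1}{2} \left(-30\right)\right) = \left(70 + 289\right) - \left(-7 - 15\right) = 359 - -22 = 359 + 22 = 381$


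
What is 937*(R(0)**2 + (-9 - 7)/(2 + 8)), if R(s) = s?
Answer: -7496/5 ≈ -1499.2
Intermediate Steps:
937*(R(0)**2 + (-9 - 7)/(2 + 8)) = 937*(0**2 + (-9 - 7)/(2 + 8)) = 937*(0 - 16/10) = 937*(0 - 16*1/10) = 937*(0 - 8/5) = 937*(-8/5) = -7496/5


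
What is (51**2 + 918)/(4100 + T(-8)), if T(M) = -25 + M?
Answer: 3519/4067 ≈ 0.86526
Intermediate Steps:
(51**2 + 918)/(4100 + T(-8)) = (51**2 + 918)/(4100 + (-25 - 8)) = (2601 + 918)/(4100 - 33) = 3519/4067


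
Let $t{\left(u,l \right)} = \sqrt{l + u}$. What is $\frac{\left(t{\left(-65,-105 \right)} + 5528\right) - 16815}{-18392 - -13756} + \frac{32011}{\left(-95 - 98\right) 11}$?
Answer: $- \frac{124440695}{9842228} - \frac{i \sqrt{170}}{4636} \approx -12.644 - 0.0028124 i$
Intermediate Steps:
$\frac{\left(t{\left(-65,-105 \right)} + 5528\right) - 16815}{-18392 - -13756} + \frac{32011}{\left(-95 - 98\right) 11} = \frac{\left(\sqrt{-105 - 65} + 5528\right) - 16815}{-18392 - -13756} + \frac{32011}{\left(-95 - 98\right) 11} = \frac{\left(\sqrt{-170} + 5528\right) - 16815}{-18392 + 13756} + \frac{32011}{\left(-193\right) 11} = \frac{\left(i \sqrt{170} + 5528\right) - 16815}{-4636} + \frac{32011}{-2123} = \left(\left(5528 + i \sqrt{170}\right) - 16815\right) \left(- \frac{1}{4636}\right) + 32011 \left(- \frac{1}{2123}\right) = \left(-11287 + i \sqrt{170}\right) \left(- \frac{1}{4636}\right) - \frac{32011}{2123} = \left(\frac{11287}{4636} - \frac{i \sqrt{170}}{4636}\right) - \frac{32011}{2123} = - \frac{124440695}{9842228} - \frac{i \sqrt{170}}{4636}$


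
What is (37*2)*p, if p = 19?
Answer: 1406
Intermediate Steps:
(37*2)*p = (37*2)*19 = 74*19 = 1406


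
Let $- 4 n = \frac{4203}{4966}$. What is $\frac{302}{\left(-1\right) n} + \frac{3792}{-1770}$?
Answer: $\frac{1767027464}{1239885} \approx 1425.2$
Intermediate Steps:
$n = - \frac{4203}{19864}$ ($n = - \frac{4203 \cdot \frac{1}{4966}}{4} = \left(- \frac{1}{4}\right) \frac{4203}{4966} = - \frac{4203}{19864} \approx -0.21159$)
$\frac{302}{\left(-1\right) n} + \frac{3792}{-1770} = \frac{302}{\left(-1\right) \left(- \frac{4203}{19864}\right)} + \frac{3792}{-1770} = \frac{302}{\frac{4203}{19864}} + 3792 \left(- \frac{1}{1770}\right) = 302 \cdot \frac{19864}{4203} - \frac{632}{295} = \frac{5998928}{4203} - \frac{632}{295} = \frac{1767027464}{1239885}$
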